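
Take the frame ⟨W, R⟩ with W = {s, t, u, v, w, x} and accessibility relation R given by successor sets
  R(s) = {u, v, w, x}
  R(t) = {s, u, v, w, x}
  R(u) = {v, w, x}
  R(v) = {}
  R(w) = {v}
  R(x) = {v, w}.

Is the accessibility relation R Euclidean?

No

Euclidean: no — s R v and s R u, but not v R u.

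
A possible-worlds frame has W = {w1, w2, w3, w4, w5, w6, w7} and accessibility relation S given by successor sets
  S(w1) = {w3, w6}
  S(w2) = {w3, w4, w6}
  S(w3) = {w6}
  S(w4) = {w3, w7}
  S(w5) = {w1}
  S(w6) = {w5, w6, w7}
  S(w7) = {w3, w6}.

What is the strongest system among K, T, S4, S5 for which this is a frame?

Reflexive (axiom T): no — w1 is not related to itself.
Transitive (axiom 4): no — w1 S w6 and w6 S w5, but not w1 S w5.
Euclidean (axiom 5): no — w1 S w6 and w1 S w3, but not w6 S w3.
So F validates K; T would additionally require S to be reflexive. The strongest is K.

K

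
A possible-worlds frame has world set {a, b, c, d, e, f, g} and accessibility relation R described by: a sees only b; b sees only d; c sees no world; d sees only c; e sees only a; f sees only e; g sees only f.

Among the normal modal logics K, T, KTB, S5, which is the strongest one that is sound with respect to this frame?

K

Reflexive (axiom T): no — a is not related to itself.
Symmetric (axiom B): no — a R b but not b R a.
Euclidean (axiom 5): no — a R b and a R b, but not b R b.
So F validates K; T would additionally require R to be reflexive. The strongest is K.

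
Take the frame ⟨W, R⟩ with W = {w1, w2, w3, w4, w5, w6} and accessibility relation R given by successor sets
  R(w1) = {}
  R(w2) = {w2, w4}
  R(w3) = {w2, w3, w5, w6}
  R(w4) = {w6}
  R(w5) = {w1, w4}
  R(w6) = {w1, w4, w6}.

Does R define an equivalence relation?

No

Reflexive: no — w1 is not related to itself.
Symmetric: no — w2 R w4 but not w4 R w2.
Transitive: no — w2 R w4 and w4 R w6, but not w2 R w6.
So R is not an equivalence relation.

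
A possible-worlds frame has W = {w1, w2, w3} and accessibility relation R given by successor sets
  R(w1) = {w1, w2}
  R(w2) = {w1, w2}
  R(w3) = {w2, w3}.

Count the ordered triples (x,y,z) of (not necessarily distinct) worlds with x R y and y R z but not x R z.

Enumerating: (w3,w2,w1).

1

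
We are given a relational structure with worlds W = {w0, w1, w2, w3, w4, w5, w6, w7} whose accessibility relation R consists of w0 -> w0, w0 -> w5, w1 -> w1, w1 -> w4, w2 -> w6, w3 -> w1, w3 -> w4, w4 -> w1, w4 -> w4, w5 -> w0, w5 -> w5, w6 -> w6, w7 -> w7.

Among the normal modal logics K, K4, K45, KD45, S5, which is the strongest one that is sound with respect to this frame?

KD45

Transitive (axiom 4): yes — every two-step R-path is closed by a direct edge.
Euclidean (axiom 5): yes — any two successors of a common world are R-related.
Serial (axiom D): yes — every world has a successor (e.g. w0 R w0).
Reflexive (axiom T): no — w2 is not related to itself.
So F validates K, K4, K45, KD45; S5 would additionally require R to be reflexive. The strongest is KD45.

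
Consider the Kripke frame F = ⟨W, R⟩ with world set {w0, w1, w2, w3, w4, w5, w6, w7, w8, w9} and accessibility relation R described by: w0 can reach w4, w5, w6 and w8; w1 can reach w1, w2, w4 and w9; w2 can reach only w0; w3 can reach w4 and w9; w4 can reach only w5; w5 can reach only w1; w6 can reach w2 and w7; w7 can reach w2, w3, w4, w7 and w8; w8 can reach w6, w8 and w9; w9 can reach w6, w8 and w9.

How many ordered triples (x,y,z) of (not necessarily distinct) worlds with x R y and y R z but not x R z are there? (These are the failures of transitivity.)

32

Enumerating: (w0,w5,w1), (w0,w6,w2), (w0,w6,w7), (w0,w8,w9), (w1,w2,w0), (w1,w4,w5), (w1,w9,w6), (w1,w9,w8), (w2,w0,w4), (w2,w0,w5), (w2,w0,w6), (w2,w0,w8), … and 20 more.
Total: 32.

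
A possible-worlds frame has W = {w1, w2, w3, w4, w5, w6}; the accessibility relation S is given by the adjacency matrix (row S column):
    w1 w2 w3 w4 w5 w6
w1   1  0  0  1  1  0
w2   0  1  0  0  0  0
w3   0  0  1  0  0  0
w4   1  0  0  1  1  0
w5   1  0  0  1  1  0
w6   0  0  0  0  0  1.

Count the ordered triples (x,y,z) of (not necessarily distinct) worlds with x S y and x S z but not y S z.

S is Euclidean; there are no such tuples.

0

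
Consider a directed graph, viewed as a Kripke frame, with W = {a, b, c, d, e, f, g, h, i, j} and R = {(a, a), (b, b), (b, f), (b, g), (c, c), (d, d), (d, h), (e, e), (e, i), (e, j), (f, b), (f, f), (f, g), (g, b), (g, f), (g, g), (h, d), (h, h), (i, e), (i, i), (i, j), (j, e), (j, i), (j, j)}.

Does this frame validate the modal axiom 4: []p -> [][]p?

Yes

The schema 4 characterises exactly the transitive frames.
Transitive: yes — every two-step R-path is closed by a direct edge.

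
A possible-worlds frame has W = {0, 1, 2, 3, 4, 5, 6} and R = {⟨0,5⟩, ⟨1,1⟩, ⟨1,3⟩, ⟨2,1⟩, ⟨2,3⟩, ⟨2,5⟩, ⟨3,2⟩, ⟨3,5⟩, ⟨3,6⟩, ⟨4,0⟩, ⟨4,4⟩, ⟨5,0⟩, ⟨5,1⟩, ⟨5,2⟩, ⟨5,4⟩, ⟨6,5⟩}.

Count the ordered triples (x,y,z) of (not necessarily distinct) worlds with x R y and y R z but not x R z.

Enumerating: (0,5,0), (0,5,1), (0,5,2), (0,5,4), (1,3,2), (1,3,5), (1,3,6), (2,3,2), (2,3,6), (2,5,0), (2,5,2), (2,5,4), … and 14 more.
Total: 26.

26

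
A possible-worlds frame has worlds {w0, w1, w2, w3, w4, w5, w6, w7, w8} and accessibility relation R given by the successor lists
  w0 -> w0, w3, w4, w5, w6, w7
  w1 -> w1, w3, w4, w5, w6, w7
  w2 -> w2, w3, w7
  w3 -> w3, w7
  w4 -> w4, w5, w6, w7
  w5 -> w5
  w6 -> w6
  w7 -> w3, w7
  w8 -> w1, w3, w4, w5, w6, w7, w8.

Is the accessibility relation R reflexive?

Reflexive: yes — every world is R-related to itself.

Yes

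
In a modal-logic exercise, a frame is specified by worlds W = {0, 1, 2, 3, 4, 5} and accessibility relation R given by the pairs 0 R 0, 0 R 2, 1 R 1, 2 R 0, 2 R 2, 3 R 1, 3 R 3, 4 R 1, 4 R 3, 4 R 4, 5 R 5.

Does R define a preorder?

Reflexive: yes — every world is R-related to itself.
Transitive: yes — every two-step R-path is closed by a direct edge.
So R is a preorder.

Yes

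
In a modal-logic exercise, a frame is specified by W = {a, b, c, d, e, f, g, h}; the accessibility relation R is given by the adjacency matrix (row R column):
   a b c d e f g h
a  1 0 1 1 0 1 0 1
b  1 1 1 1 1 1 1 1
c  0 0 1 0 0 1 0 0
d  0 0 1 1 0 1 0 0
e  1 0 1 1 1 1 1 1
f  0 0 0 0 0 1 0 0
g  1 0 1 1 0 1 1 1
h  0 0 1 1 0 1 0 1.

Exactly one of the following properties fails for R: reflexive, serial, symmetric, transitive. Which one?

Reflexive: yes — every world is R-related to itself.
Serial: yes — every world has a successor (e.g. a R a).
Symmetric: no — a R c but not c R a.
Transitive: yes — every two-step R-path is closed by a direct edge.
Only symmetric fails.

symmetric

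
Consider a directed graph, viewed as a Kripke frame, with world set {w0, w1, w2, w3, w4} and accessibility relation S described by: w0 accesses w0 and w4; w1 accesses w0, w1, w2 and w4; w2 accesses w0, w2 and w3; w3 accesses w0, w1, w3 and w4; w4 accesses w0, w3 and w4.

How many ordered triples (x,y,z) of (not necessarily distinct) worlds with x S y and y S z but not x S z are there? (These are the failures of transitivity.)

8

Enumerating: (w0,w4,w3), (w1,w2,w3), (w1,w4,w3), (w2,w0,w4), (w2,w3,w1), (w2,w3,w4), (w3,w1,w2), (w4,w3,w1).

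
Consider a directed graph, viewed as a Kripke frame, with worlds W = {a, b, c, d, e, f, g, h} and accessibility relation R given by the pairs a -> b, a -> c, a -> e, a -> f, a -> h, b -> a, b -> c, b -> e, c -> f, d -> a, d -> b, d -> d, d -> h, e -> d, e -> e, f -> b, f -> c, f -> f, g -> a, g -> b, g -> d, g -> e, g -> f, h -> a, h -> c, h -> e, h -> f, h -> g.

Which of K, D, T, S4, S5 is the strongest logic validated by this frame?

Serial (axiom D): yes — every world has a successor (e.g. a R b).
Reflexive (axiom T): no — a is not related to itself.
Transitive (axiom 4): no — a R e and e R d, but not a R d.
Euclidean (axiom 5): no — a R b and a R f, but not b R f.
So F validates K, D; T would additionally require R to be reflexive. The strongest is D.

D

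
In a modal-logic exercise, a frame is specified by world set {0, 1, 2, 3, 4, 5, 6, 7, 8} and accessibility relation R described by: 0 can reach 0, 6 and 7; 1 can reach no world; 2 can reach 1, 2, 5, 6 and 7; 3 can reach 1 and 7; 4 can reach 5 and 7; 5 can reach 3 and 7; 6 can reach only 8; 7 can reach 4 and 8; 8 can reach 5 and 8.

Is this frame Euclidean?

Euclidean: no — 0 R 6 and 0 R 7, but not 6 R 7.

No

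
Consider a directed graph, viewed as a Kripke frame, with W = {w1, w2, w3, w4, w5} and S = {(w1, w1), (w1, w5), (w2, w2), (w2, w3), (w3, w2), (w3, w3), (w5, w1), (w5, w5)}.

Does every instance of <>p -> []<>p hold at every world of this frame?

Axiom 5 corresponds to the accessibility relation being Euclidean.
Euclidean: yes — any two successors of a common world are S-related.

Yes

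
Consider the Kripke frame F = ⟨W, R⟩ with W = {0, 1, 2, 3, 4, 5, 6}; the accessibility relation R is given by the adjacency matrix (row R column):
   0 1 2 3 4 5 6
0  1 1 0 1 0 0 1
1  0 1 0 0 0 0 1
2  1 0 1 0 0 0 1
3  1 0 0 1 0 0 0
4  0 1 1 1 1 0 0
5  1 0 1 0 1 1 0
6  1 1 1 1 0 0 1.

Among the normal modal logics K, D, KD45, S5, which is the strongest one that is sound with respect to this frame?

Serial (axiom D): yes — every world has a successor (e.g. 0 R 0).
Euclidean (axiom 5): no — 0 R 1 and 0 R 3, but not 1 R 3.
Transitive (axiom 4): no — 0 R 6 and 6 R 2, but not 0 R 2.
Reflexive (axiom T): yes — every world is R-related to itself.
So F validates K, D; KD45 would additionally require R to be Euclidean and transitive. The strongest is D.

D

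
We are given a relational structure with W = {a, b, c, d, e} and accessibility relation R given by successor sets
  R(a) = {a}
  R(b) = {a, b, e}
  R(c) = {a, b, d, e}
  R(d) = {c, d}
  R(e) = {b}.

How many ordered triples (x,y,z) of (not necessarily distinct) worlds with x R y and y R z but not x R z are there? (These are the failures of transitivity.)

6

Enumerating: (c,d,c), (d,c,a), (d,c,b), (d,c,e), (e,b,a), (e,b,e).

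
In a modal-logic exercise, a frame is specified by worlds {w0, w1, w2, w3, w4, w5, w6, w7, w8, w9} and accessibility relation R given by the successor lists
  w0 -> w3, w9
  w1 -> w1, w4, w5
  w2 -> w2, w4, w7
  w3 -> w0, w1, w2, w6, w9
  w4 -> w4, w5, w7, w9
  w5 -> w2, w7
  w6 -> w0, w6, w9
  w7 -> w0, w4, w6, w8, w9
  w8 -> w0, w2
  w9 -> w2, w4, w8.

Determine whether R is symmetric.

No

Symmetric: no — w0 R w9 but not w9 R w0.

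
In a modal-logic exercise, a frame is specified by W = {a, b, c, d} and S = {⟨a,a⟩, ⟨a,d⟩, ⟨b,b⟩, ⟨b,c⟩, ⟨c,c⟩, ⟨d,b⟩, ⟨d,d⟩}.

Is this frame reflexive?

Yes

Reflexive: yes — every world is S-related to itself.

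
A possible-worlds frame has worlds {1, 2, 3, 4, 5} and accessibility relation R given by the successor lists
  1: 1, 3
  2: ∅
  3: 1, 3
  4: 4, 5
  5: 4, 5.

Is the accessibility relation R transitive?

Transitive: yes — every two-step R-path is closed by a direct edge.

Yes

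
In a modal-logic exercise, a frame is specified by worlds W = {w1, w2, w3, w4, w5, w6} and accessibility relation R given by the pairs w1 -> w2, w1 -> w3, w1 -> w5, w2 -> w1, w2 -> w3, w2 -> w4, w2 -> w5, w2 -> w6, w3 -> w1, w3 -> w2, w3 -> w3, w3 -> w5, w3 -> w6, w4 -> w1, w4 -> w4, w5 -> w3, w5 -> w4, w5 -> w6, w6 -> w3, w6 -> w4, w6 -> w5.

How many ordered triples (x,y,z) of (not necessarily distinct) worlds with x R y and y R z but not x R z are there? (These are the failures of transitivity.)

25

Enumerating: (w1,w2,w1), (w1,w2,w4), (w1,w2,w6), (w1,w3,w1), (w1,w3,w6), (w1,w5,w4), (w1,w5,w6), (w2,w1,w2), (w2,w3,w2), (w3,w2,w4), (w3,w5,w4), (w3,w6,w4), … and 13 more.
Total: 25.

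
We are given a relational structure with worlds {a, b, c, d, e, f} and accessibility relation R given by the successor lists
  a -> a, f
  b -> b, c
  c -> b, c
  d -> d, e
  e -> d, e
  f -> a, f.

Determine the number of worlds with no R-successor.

0

R is serial; there are no such worlds.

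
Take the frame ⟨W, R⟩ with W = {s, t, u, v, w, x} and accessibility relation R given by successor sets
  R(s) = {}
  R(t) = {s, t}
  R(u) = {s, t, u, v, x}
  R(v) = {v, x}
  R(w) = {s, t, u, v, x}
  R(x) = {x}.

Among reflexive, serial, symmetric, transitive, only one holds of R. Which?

transitive

Reflexive: no — s is not related to itself.
Serial: no — s has no R-successor.
Symmetric: no — t R s but not s R t.
Transitive: yes — every two-step R-path is closed by a direct edge.
Only transitive holds.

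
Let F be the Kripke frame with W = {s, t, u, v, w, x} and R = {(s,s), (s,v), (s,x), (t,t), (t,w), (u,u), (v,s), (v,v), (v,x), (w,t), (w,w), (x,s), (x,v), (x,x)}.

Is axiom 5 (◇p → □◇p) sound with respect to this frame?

Yes

Axiom 5 corresponds to the accessibility relation being Euclidean.
Euclidean: yes — any two successors of a common world are R-related.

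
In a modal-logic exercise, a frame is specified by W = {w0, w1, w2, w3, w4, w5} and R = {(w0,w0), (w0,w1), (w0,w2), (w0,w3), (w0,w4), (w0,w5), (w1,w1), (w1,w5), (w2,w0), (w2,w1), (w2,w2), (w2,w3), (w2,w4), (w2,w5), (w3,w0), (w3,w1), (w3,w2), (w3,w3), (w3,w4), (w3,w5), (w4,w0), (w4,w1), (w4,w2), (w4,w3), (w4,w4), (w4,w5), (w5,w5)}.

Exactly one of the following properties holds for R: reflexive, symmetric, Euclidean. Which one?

reflexive

Reflexive: yes — every world is R-related to itself.
Symmetric: no — w0 R w1 but not w1 R w0.
Euclidean: no — w0 R w1 and w0 R w2, but not w1 R w2.
Only reflexive holds.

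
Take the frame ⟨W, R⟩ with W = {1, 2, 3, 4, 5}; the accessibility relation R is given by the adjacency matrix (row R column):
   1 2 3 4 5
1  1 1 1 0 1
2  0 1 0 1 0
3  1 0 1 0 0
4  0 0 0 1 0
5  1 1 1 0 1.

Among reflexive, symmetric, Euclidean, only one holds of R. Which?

Reflexive: yes — every world is R-related to itself.
Symmetric: no — 1 R 2 but not 2 R 1.
Euclidean: no — 1 R 2 and 1 R 3, but not 2 R 3.
Only reflexive holds.

reflexive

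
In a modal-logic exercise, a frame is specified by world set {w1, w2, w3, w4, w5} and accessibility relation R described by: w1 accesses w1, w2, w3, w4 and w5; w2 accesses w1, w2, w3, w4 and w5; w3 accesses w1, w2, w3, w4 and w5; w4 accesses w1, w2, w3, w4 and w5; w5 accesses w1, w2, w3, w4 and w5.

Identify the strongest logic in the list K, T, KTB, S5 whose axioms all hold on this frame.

Reflexive (axiom T): yes — every world is R-related to itself.
Symmetric (axiom B): yes — every pair in R has its reverse in R.
Euclidean (axiom 5): yes — any two successors of a common world are R-related.
So F validates K, T, KTB, S5. The strongest is S5.

S5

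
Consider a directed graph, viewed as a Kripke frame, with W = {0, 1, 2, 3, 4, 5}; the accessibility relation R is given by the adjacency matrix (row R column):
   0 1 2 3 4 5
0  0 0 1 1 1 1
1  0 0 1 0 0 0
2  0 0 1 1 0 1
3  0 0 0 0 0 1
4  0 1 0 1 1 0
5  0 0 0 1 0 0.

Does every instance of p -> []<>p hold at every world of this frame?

The schema B characterises exactly the symmetric frames.
Symmetric: no — 0 R 2 but not 2 R 0.

No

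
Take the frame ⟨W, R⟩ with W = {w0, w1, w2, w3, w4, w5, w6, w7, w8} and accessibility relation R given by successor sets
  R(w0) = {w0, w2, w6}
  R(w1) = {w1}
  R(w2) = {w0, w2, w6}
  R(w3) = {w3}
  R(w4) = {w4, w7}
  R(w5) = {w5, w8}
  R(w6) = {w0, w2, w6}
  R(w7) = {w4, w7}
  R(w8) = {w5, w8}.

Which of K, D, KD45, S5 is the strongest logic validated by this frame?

Serial (axiom D): yes — every world has a successor (e.g. w0 R w0).
Euclidean (axiom 5): yes — any two successors of a common world are R-related.
Transitive (axiom 4): yes — every two-step R-path is closed by a direct edge.
Reflexive (axiom T): yes — every world is R-related to itself.
So F validates K, D, KD45, S5. The strongest is S5.

S5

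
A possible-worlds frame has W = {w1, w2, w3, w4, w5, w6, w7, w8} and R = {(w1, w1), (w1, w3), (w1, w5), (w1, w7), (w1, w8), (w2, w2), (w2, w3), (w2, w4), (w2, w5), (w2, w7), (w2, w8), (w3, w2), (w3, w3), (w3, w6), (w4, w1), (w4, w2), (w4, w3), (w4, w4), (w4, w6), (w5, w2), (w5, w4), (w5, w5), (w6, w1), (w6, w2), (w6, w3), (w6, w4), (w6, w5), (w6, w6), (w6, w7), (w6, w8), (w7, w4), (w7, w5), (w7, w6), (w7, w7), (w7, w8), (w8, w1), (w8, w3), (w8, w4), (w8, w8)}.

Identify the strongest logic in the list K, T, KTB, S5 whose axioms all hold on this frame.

T

Reflexive (axiom T): yes — every world is R-related to itself.
Symmetric (axiom B): no — w1 R w3 but not w3 R w1.
Euclidean (axiom 5): no — w1 R w3 and w1 R w5, but not w3 R w5.
So F validates K, T; KTB would additionally require R to be symmetric. The strongest is T.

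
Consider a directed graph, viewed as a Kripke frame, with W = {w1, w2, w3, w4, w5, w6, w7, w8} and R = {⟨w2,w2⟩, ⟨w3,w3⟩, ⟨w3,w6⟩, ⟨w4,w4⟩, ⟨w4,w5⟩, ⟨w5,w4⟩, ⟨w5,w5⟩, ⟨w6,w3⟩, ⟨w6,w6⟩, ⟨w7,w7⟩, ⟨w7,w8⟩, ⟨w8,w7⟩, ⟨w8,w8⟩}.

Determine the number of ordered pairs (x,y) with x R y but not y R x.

0

R is symmetric; there are no such tuples.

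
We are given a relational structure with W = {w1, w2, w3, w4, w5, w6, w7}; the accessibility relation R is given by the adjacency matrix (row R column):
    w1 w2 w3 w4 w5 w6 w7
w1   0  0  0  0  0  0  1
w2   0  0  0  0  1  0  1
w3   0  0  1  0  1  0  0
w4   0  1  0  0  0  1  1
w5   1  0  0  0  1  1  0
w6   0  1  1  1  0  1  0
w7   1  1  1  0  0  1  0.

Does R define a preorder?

Reflexive: no — w1 is not related to itself.
Transitive: no — w1 R w7 and w7 R w2, but not w1 R w2.
So R is not a preorder.

No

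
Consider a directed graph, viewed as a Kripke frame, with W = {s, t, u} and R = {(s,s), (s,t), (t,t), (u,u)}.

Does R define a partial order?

Yes

Reflexive: yes — every world is R-related to itself.
Transitive: yes — every two-step R-path is closed by a direct edge.
Antisymmetric: yes — no distinct pair is related both ways.
So R is a partial order.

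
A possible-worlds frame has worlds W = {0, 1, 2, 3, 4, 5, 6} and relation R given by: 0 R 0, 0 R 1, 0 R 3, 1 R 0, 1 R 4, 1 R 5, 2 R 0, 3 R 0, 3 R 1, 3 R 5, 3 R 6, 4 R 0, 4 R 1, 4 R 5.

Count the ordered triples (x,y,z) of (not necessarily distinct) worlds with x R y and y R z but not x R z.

Enumerating: (0,1,4), (0,1,5), (0,3,5), (0,3,6), (1,0,1), (1,0,3), (1,4,1), (2,0,1), (2,0,3), (3,0,3), (3,1,4), (4,0,3), (4,1,4).

13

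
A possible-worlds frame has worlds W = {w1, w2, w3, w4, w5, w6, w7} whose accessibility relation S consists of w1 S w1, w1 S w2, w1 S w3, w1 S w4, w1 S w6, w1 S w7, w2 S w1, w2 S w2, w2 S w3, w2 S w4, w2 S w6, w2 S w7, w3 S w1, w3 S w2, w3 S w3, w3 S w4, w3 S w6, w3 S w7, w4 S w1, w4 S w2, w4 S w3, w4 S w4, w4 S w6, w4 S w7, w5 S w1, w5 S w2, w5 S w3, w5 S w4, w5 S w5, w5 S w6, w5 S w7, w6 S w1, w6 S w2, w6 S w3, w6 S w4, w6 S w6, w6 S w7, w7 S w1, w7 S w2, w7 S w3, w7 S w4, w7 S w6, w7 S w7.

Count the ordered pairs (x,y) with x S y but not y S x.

6

Enumerating: (w5,w1), (w5,w2), (w5,w3), (w5,w4), (w5,w6), (w5,w7).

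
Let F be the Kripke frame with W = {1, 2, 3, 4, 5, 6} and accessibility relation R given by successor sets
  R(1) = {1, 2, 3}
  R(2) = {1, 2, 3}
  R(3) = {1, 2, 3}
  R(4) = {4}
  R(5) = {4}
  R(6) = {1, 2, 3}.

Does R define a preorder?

Reflexive: no — 5 is not related to itself.
Transitive: yes — every two-step R-path is closed by a direct edge.
So R is not a preorder.

No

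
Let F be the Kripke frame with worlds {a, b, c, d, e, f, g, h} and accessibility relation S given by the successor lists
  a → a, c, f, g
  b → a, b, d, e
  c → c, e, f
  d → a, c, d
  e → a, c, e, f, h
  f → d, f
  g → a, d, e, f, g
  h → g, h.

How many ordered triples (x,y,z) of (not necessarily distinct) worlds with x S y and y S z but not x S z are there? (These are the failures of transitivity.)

31

Enumerating: (a,c,e), (a,f,d), (a,g,d), (a,g,e), (b,a,c), (b,a,f), (b,a,g), (b,d,c), (b,e,c), (b,e,f), (b,e,h), (c,e,a), … and 19 more.
Total: 31.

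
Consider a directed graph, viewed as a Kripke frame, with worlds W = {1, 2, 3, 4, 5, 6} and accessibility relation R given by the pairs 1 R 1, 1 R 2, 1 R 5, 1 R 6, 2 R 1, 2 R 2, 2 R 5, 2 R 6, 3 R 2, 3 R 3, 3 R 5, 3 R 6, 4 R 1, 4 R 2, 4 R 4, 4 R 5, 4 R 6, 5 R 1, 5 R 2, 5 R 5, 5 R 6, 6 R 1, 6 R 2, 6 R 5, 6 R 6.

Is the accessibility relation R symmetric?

Symmetric: no — 3 R 2 but not 2 R 3.

No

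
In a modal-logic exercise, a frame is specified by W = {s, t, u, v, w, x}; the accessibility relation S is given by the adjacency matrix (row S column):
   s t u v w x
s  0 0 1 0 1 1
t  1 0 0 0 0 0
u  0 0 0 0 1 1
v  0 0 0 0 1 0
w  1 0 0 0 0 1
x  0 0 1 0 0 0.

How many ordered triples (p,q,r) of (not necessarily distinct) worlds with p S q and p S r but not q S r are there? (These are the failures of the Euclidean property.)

14

Enumerating: (s,u,u), (s,w,u), (s,w,w), (s,x,w), (s,x,x), (t,s,s), (u,w,w), (u,x,w), (u,x,x), (v,w,w), (w,s,s), (w,x,s), (w,x,x), (x,u,u).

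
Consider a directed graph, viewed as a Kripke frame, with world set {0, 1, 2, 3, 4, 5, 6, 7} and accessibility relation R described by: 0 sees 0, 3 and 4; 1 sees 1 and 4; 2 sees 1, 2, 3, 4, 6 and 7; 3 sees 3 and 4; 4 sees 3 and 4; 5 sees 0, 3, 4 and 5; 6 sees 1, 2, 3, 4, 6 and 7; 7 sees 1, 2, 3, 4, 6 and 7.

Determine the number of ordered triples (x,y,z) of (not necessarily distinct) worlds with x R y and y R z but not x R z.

Enumerating: (1,4,3).

1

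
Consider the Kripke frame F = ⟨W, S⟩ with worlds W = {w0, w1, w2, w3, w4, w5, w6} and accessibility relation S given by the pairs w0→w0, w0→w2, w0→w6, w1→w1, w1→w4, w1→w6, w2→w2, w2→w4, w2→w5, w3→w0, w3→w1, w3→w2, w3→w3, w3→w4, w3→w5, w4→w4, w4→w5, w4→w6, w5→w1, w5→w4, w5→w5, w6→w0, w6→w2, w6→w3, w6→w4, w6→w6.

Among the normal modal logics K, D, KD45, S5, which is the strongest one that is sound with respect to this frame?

D

Serial (axiom D): yes — every world has a successor (e.g. w0 S w0).
Euclidean (axiom 5): no — w0 S w2 and w0 S w6, but not w2 S w6.
Transitive (axiom 4): no — w0 S w2 and w2 S w4, but not w0 S w4.
Reflexive (axiom T): yes — every world is S-related to itself.
So F validates K, D; KD45 would additionally require S to be Euclidean and transitive. The strongest is D.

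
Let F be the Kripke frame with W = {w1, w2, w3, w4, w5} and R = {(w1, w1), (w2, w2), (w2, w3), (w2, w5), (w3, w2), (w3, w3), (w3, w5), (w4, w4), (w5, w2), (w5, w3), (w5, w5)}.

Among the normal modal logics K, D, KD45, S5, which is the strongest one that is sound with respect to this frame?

Serial (axiom D): yes — every world has a successor (e.g. w1 R w1).
Euclidean (axiom 5): yes — any two successors of a common world are R-related.
Transitive (axiom 4): yes — every two-step R-path is closed by a direct edge.
Reflexive (axiom T): yes — every world is R-related to itself.
So F validates K, D, KD45, S5. The strongest is S5.

S5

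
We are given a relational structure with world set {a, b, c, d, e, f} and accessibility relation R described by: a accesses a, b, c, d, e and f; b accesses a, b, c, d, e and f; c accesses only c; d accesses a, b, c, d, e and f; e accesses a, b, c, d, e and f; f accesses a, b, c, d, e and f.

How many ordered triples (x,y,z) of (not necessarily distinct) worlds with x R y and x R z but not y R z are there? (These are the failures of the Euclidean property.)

Enumerating: (a,c,a), (a,c,b), (a,c,d), (a,c,e), (a,c,f), (b,c,a), (b,c,b), (b,c,d), (b,c,e), (b,c,f), (d,c,a), (d,c,b), … and 13 more.
Total: 25.

25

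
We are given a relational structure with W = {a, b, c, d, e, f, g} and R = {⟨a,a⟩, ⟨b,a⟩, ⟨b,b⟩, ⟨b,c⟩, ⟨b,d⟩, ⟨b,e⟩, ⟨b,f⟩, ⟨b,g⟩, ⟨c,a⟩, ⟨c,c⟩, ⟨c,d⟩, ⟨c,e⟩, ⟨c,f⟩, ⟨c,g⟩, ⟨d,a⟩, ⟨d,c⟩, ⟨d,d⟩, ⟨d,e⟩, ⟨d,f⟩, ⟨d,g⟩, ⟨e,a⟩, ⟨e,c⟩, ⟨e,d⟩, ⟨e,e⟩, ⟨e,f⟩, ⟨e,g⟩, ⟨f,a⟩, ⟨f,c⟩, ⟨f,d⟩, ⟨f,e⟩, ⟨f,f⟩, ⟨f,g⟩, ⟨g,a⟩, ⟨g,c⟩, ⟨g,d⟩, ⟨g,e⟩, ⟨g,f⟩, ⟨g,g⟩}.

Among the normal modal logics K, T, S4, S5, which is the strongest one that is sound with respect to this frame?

S4

Reflexive (axiom T): yes — every world is R-related to itself.
Transitive (axiom 4): yes — every two-step R-path is closed by a direct edge.
Euclidean (axiom 5): no — b R a and b R c, but not a R c.
So F validates K, T, S4; S5 would additionally require R to be Euclidean. The strongest is S4.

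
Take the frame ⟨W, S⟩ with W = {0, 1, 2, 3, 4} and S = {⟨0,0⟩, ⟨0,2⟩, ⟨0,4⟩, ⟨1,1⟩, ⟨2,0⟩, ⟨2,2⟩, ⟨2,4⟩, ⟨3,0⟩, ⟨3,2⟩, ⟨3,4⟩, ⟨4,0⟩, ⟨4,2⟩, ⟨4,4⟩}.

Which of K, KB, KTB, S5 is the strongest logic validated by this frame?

Symmetric (axiom B): no — 3 S 0 but not 0 S 3.
Reflexive (axiom T): no — 3 is not related to itself.
Euclidean (axiom 5): yes — any two successors of a common world are S-related.
So F validates K; KB would additionally require S to be symmetric. The strongest is K.

K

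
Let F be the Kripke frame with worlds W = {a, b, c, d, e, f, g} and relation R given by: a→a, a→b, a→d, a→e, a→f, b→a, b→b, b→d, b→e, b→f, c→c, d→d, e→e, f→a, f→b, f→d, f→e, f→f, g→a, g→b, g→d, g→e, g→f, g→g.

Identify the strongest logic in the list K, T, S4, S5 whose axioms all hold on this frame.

S4

Reflexive (axiom T): yes — every world is R-related to itself.
Transitive (axiom 4): yes — every two-step R-path is closed by a direct edge.
Euclidean (axiom 5): no — a R d and a R b, but not d R b.
So F validates K, T, S4; S5 would additionally require R to be Euclidean. The strongest is S4.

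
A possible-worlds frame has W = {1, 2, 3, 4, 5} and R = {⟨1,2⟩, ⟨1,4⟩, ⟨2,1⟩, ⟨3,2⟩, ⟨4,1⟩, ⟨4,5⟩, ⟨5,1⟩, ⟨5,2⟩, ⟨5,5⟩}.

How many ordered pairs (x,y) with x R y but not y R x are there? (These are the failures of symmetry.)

Enumerating: (3,2), (4,5), (5,1), (5,2).

4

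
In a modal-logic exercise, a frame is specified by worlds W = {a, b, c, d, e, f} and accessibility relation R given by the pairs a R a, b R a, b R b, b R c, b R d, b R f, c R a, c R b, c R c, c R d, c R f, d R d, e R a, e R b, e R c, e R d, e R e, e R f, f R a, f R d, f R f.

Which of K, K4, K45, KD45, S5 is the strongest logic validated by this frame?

Transitive (axiom 4): yes — every two-step R-path is closed by a direct edge.
Euclidean (axiom 5): no — b R a and b R c, but not a R c.
Serial (axiom D): yes — every world has a successor (e.g. a R a).
Reflexive (axiom T): yes — every world is R-related to itself.
So F validates K, K4; K45 would additionally require R to be Euclidean. The strongest is K4.

K4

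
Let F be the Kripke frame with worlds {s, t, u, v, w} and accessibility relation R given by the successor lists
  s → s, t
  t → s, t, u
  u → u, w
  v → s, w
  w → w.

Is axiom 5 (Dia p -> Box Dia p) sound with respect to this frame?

By correspondence theory, 5 is valid on a frame iff R is Euclidean.
Euclidean: no — t R s and t R u, but not s R u.

No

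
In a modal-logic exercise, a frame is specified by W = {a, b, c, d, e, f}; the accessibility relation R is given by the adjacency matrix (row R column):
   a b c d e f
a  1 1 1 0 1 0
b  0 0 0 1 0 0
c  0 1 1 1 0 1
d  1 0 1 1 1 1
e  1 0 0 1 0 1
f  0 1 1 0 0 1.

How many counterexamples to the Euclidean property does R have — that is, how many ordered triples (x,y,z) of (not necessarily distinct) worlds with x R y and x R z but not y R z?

30

Enumerating: (a,b,a), (a,b,b), (a,b,c), (a,b,e), (a,c,a), (a,c,e), (a,e,b), (a,e,c), (a,e,e), (c,b,b), (c,b,c), (c,b,f), … and 18 more.
Total: 30.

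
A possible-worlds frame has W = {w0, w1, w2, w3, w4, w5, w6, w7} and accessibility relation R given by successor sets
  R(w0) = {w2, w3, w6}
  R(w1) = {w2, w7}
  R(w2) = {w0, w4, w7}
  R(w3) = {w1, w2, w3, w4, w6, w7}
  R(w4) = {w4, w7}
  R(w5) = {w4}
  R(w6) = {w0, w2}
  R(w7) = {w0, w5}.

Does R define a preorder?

Reflexive: no — w0 is not related to itself.
Transitive: no — w0 R w2 and w2 R w4, but not w0 R w4.
So R is not a preorder.

No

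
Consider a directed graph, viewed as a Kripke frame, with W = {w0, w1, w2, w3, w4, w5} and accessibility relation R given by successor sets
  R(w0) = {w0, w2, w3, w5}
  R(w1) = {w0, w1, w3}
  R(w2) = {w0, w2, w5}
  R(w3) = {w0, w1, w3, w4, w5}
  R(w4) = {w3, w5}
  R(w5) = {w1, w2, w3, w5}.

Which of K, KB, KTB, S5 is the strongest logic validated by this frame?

K

Symmetric (axiom B): no — w0 R w5 but not w5 R w0.
Reflexive (axiom T): no — w4 is not related to itself.
Euclidean (axiom 5): no — w0 R w2 and w0 R w3, but not w2 R w3.
So F validates K; KB would additionally require R to be symmetric. The strongest is K.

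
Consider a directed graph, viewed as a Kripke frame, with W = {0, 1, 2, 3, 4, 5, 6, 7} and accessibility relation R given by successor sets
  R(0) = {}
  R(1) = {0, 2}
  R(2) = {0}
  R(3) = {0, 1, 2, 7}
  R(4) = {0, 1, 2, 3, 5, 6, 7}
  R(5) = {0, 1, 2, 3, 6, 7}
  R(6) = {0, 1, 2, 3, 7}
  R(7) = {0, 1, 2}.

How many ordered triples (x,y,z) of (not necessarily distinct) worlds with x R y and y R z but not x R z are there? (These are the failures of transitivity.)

0

R is transitive; there are no such tuples.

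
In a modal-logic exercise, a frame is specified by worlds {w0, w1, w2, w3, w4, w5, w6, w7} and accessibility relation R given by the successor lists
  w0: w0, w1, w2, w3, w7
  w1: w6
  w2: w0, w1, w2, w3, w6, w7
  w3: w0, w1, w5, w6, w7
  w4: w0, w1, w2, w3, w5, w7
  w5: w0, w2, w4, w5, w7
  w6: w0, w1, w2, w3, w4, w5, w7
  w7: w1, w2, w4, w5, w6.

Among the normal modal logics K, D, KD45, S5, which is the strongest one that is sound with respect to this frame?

Serial (axiom D): yes — every world has a successor (e.g. w0 R w0).
Euclidean (axiom 5): no — w0 R w1 and w0 R w2, but not w1 R w2.
Transitive (axiom 4): no — w0 R w1 and w1 R w6, but not w0 R w6.
Reflexive (axiom T): no — w1 is not related to itself.
So F validates K, D; KD45 would additionally require R to be Euclidean and transitive. The strongest is D.

D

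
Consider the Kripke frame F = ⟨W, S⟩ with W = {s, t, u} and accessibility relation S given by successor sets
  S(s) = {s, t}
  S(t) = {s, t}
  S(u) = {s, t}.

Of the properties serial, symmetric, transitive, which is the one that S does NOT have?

Serial: yes — every world has a successor (e.g. s S s).
Symmetric: no — u S s but not s S u.
Transitive: yes — every two-step S-path is closed by a direct edge.
Only symmetric fails.

symmetric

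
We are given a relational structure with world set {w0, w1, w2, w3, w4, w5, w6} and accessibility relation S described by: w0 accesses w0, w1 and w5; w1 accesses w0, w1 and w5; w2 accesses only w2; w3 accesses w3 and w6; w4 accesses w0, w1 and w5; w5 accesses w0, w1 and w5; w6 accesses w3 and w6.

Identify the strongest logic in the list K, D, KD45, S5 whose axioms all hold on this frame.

Serial (axiom D): yes — every world has a successor (e.g. w0 S w0).
Euclidean (axiom 5): yes — any two successors of a common world are S-related.
Transitive (axiom 4): yes — every two-step S-path is closed by a direct edge.
Reflexive (axiom T): no — w4 is not related to itself.
So F validates K, D, KD45; S5 would additionally require S to be reflexive. The strongest is KD45.

KD45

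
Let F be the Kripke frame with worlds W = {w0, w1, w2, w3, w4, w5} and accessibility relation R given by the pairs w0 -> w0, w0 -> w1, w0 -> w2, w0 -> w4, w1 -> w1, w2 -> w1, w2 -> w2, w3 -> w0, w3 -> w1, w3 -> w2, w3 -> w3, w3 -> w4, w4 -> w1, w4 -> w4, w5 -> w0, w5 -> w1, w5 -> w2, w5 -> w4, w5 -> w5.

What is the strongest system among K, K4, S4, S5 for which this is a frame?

S4

Transitive (axiom 4): yes — every two-step R-path is closed by a direct edge.
Reflexive (axiom T): yes — every world is R-related to itself.
Euclidean (axiom 5): no — w0 R w1 and w0 R w2, but not w1 R w2.
So F validates K, K4, S4; S5 would additionally require R to be Euclidean. The strongest is S4.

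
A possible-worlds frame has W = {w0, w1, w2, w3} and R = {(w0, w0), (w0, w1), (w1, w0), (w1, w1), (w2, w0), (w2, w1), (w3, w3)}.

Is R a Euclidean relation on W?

Yes

Euclidean: yes — any two successors of a common world are R-related.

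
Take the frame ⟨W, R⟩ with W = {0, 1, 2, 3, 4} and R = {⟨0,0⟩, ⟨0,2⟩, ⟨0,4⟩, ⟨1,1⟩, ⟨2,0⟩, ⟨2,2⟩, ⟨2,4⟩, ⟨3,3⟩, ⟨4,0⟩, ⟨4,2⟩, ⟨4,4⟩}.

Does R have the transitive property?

Yes

Transitive: yes — every two-step R-path is closed by a direct edge.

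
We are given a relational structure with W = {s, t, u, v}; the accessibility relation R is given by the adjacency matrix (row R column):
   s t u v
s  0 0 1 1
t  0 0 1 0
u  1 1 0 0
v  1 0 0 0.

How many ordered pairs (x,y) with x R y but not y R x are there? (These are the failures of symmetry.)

R is symmetric; there are no such tuples.

0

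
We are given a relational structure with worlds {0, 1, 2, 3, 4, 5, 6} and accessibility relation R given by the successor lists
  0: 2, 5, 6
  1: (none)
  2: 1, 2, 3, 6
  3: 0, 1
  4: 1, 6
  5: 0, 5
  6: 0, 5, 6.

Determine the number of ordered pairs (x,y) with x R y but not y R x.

Enumerating: (0,2), (2,1), (2,3), (2,6), (3,0), (3,1), (4,1), (4,6), (6,5).

9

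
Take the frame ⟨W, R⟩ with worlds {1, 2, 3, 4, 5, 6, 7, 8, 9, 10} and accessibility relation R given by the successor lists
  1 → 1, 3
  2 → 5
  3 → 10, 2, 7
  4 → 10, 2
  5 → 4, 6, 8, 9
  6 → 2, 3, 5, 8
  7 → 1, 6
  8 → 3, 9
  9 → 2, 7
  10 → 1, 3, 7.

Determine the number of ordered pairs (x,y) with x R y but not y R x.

Enumerating: (1,3), (10,1), (10,7), (2,5), (3,2), (3,7), (4,10), (4,2), (5,4), (5,8), (5,9), (6,2), … and 8 more.
Total: 20.

20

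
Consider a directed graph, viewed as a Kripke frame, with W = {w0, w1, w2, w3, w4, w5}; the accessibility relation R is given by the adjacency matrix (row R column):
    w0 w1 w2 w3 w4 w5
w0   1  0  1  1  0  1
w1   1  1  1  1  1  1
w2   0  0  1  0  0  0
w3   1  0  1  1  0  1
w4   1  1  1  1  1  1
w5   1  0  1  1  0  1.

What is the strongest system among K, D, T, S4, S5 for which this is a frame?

Serial (axiom D): yes — every world has a successor (e.g. w0 R w0).
Reflexive (axiom T): yes — every world is R-related to itself.
Transitive (axiom 4): yes — every two-step R-path is closed by a direct edge.
Euclidean (axiom 5): no — w0 R w2 and w0 R w3, but not w2 R w3.
So F validates K, D, T, S4; S5 would additionally require R to be Euclidean. The strongest is S4.

S4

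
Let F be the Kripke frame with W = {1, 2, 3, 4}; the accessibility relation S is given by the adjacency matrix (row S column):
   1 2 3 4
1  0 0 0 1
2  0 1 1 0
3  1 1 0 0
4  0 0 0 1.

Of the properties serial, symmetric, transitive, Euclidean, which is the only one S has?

serial

Serial: yes — every world has a successor (e.g. 1 S 4).
Symmetric: no — 1 S 4 but not 4 S 1.
Transitive: no — 2 S 3 and 3 S 1, but not 2 S 1.
Euclidean: no — 3 S 1 and 3 S 2, but not 1 S 2.
Only serial holds.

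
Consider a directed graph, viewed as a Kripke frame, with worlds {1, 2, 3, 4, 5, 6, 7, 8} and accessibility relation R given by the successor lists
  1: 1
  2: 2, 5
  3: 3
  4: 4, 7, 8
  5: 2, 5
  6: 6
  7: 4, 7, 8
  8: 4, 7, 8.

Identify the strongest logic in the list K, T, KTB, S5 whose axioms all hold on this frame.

Reflexive (axiom T): yes — every world is R-related to itself.
Symmetric (axiom B): yes — every pair in R has its reverse in R.
Euclidean (axiom 5): yes — any two successors of a common world are R-related.
So F validates K, T, KTB, S5. The strongest is S5.

S5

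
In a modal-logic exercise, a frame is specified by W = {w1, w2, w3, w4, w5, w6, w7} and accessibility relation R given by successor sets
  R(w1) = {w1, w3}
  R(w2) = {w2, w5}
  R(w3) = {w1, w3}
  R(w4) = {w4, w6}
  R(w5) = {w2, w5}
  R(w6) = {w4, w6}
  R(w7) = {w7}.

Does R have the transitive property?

Transitive: yes — every two-step R-path is closed by a direct edge.

Yes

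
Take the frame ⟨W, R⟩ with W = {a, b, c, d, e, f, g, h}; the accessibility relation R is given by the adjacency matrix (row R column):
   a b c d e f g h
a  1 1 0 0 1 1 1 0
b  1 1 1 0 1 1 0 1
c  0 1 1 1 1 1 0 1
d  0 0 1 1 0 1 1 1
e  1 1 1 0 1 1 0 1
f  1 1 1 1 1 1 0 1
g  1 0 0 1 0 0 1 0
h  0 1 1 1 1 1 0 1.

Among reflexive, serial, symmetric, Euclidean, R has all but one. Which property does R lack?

Reflexive: yes — every world is R-related to itself.
Serial: yes — every world has a successor (e.g. a R a).
Symmetric: yes — every pair in R has its reverse in R.
Euclidean: no — a R b and a R g, but not b R g.
Only Euclidean fails.

Euclidean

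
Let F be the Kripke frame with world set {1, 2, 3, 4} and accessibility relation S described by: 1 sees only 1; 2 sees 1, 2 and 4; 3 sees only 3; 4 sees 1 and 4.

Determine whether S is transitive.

Transitive: yes — every two-step S-path is closed by a direct edge.

Yes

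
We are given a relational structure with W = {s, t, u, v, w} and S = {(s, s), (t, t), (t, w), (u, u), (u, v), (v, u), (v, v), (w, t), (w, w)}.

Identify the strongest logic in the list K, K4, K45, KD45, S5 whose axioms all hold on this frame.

Transitive (axiom 4): yes — every two-step S-path is closed by a direct edge.
Euclidean (axiom 5): yes — any two successors of a common world are S-related.
Serial (axiom D): yes — every world has a successor (e.g. s S s).
Reflexive (axiom T): yes — every world is S-related to itself.
So F validates K, K4, K45, KD45, S5. The strongest is S5.

S5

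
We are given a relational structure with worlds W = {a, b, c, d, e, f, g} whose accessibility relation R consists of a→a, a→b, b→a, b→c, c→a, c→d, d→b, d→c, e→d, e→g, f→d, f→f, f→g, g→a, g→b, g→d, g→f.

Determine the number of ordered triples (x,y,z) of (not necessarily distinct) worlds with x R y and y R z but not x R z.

21

Enumerating: (a,b,c), (b,a,b), (b,c,d), (c,a,b), (c,d,b), (c,d,c), (d,b,a), (d,c,a), (d,c,d), (e,d,b), (e,d,c), (e,g,a), … and 9 more.
Total: 21.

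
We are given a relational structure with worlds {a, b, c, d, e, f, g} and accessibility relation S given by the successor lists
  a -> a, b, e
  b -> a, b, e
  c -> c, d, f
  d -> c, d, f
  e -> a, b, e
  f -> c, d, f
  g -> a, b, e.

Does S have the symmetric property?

No

Symmetric: no — g S a but not a S g.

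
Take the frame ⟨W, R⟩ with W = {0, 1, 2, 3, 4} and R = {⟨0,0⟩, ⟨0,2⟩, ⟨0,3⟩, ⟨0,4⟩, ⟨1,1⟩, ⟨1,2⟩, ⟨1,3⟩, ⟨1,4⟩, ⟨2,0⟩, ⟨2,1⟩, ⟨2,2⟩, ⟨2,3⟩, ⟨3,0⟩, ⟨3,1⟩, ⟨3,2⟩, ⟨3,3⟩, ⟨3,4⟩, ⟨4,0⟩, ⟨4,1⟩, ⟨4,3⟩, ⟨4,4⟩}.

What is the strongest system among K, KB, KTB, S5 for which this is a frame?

Symmetric (axiom B): yes — every pair in R has its reverse in R.
Reflexive (axiom T): yes — every world is R-related to itself.
Euclidean (axiom 5): no — 0 R 2 and 0 R 4, but not 2 R 4.
So F validates K, KB, KTB; S5 would additionally require R to be Euclidean. The strongest is KTB.

KTB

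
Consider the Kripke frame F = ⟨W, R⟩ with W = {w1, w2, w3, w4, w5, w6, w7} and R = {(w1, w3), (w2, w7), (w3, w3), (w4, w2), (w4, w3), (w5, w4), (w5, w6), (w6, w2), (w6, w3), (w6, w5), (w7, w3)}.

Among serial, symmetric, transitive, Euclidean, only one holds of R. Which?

Serial: yes — every world has a successor (e.g. w1 R w3).
Symmetric: no — w1 R w3 but not w3 R w1.
Transitive: no — w2 R w7 and w7 R w3, but not w2 R w3.
Euclidean: no — w4 R w2 and w4 R w3, but not w2 R w3.
Only serial holds.

serial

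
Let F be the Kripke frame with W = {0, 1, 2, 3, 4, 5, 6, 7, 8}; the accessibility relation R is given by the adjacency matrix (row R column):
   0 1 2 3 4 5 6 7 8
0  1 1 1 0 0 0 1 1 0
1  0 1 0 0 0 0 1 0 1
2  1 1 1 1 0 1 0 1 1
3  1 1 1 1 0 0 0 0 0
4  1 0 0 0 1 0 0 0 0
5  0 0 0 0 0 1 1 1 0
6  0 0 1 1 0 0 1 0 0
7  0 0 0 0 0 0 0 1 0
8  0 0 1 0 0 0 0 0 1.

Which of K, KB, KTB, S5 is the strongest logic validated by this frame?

K

Symmetric (axiom B): no — 0 R 1 but not 1 R 0.
Reflexive (axiom T): yes — every world is R-related to itself.
Euclidean (axiom 5): no — 0 R 1 and 0 R 2, but not 1 R 2.
So F validates K; KB would additionally require R to be symmetric. The strongest is K.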